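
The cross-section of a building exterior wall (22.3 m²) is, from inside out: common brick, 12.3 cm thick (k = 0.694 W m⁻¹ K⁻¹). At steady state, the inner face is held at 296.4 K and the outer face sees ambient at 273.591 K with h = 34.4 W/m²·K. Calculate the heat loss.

Resistance network (inner→outer):
  R_common brick = L/(kA) = 0.123/(0.694·22.3) = 0.007948 K/W
  R_conv,out = 1/(hA) = 1/(34.4·22.3) = 0.001304 K/W
ΣR = 0.007948 + 0.001304 = 0.009252 K/W
Q = ΔT/ΣR = (296.4 K − 273.591 K)/0.009252 = 2470 W

Q = 2470 W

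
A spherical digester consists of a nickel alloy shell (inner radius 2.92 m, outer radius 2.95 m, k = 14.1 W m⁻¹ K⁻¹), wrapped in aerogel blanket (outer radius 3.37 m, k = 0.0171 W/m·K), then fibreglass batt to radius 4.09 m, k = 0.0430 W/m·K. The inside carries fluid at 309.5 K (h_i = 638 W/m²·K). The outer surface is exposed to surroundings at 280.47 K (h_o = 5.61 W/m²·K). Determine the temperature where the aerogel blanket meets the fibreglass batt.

Series thermal resistances, inner to outer:
  R_conv,in = 1/(4πr²h) = 1/(4π·2.92²·638) = 1.463×10^-5 K/W
  R_nickel alloy = (1/2.92 − 1/2.95)/(4πk) = 0.003483/(4π·14.1) = 1.966×10^-5 K/W
  R_aerogel blanket = (1/2.95 − 1/3.37)/(4πk) = 0.04225/(4π·0.0171) = 0.1966 K/W
  R_fibreglass batt = (1/3.37 − 1/4.09)/(4πk) = 0.05224/(4π·0.0430) = 0.09667 K/W
  R_conv,out = 1/(4πr²h) = 1/(4π·4.09²·5.61) = 8.480×10^-4 K/W
ΣR = 1.463×10^-5 + 1.966×10^-5 + 0.1966 + 0.09667 + 8.480×10^-4 = 0.2942 K/W
Q = ΔT/ΣR = (309.5 K − 280.47 K)/0.2942 = 98.67 W
From the inner boundary to the aerogel blanket/fibreglass batt interface, ΣR_partial = 0.1966 K/W.
T_interface = T_in − Q·ΣR_partial = 309.5 K − (98.67)(0.1966) = 290.1 K

T = 290.1 K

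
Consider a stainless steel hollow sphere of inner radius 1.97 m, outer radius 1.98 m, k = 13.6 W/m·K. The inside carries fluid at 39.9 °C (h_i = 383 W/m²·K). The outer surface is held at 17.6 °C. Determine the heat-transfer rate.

Q = 3.25×10^5 W

Series thermal resistances, inner to outer:
  R_conv,in = 1/(4πr²h) = 1/(4π·1.97²·383) = 5.354×10^-5 K/W
  R_stainless steel = (1/1.97 − 1/1.98)/(4πk) = 0.002564/(4π·13.6) = 1.500×10^-5 K/W
ΣR = 5.354×10^-5 + 1.500×10^-5 = 6.854×10^-5 K/W
Q = ΔT/ΣR = (39.9 °C − 17.6 °C)/6.854×10^-5 = 3.25×10^5 W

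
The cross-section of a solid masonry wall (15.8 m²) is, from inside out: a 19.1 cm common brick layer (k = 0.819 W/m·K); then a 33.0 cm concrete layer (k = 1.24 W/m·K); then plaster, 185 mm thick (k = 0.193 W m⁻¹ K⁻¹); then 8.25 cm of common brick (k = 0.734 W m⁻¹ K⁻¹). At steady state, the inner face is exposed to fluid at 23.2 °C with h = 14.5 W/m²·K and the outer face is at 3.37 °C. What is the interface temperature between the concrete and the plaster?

T = 16.3 °C

Series thermal resistances, inner to outer:
  R_conv,in = 1/(hA) = 1/(14.5·15.8) = 0.004365 K/W
  R_common brick = L/(kA) = 0.191/(0.819·15.8) = 0.01476 K/W
  R_concrete = L/(kA) = 0.330/(1.24·15.8) = 0.01684 K/W
  R_plaster = L/(kA) = 0.185/(0.193·15.8) = 0.06067 K/W
  R_common brick = L/(kA) = 0.0825/(0.734·15.8) = 0.007114 K/W
ΣR = 0.004365 + 0.01476 + 0.01684 + 0.06067 + 0.007114 = 0.1037 K/W
Q = ΔT/ΣR = (23.2 °C − 3.37 °C)/0.1037 = 191.2 W
From the inner boundary to the concrete/plaster interface, ΣR_partial = 0.03597 K/W.
T_interface = T_in − Q·ΣR_partial = 23.2 °C − (191.2)(0.03597) = 16.3 °C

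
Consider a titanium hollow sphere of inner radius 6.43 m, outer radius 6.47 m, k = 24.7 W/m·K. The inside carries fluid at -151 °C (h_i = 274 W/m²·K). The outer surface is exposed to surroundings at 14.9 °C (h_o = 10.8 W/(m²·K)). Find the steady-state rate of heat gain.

Series thermal resistances, inner to outer:
  R_conv,in = 1/(4πr²h) = 1/(4π·6.43²·274) = 7.025×10^-6 K/W
  R_titanium = (1/6.43 − 1/6.47)/(4πk) = 9.615×10^-4/(4π·24.7) = 3.098×10^-6 K/W
  R_conv,out = 1/(4πr²h) = 1/(4π·6.47²·10.8) = 1.760×10^-4 K/W
ΣR = 7.025×10^-6 + 3.098×10^-6 + 1.760×10^-4 = 1.861×10^-4 K/W
Q = ΔT/ΣR = (-151 °C − 14.9 °C)/1.861×10^-4 = -8.91×10^5 W
(Negative Q ⇒ heat flows inward; heat gain = 8.91×10^5 W.)

Q = 891 kW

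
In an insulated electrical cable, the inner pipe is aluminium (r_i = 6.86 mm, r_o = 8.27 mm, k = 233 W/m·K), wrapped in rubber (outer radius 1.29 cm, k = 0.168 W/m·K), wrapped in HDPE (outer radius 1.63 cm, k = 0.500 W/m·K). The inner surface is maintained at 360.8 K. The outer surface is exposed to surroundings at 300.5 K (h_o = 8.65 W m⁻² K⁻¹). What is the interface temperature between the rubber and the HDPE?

T = 345.2 K

Series thermal resistances, inner to outer:
  R'_aluminium = ln(0.00827/0.00686)/(2πk) = 0.1869/(2π·233) = 1.277×10^-4 m·K/W
  R'_rubber = ln(0.0129/0.00827)/(2πk) = 0.4446/(2π·0.168) = 0.4212 m·K/W
  R'_HDPE = ln(0.0163/0.0129)/(2πk) = 0.2339/(2π·0.500) = 0.07446 m·K/W
  R'_conv,out = 1/(2πr h) = 1/(2π·0.0163·8.65) = 1.129 m·K/W
ΣR = 1.277×10^-4 + 0.4212 + 0.07446 + 1.129 = 1.625 m·K/W
Q' = ΔT/ΣR = (360.8 K − 300.5 K)/1.625 = 37.11 W/m
From the inner boundary to the rubber/HDPE interface, ΣR_partial = 0.4213 m·K/W.
T_interface = T_in − Q'·ΣR_partial = 360.8 K − (37.11)(0.4213) = 345.2 K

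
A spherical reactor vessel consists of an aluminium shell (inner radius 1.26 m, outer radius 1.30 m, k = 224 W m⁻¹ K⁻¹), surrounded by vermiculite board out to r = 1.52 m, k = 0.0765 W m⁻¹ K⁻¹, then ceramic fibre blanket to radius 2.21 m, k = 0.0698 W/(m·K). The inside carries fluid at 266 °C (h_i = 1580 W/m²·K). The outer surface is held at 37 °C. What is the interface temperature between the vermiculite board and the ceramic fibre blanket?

Resistance network (inner→outer):
  R_conv,in = 1/(4πr²h) = 1/(4π·1.26²·1580) = 3.172×10^-5 K/W
  R_aluminium = (1/1.26 − 1/1.30)/(4πk) = 0.02442/(4π·224) = 8.675×10^-6 K/W
  R_vermiculite board = (1/1.30 − 1/1.52)/(4πk) = 0.1113/(4π·0.0765) = 0.1158 K/W
  R_ceramic fibre blanket = (1/1.52 − 1/2.21)/(4πk) = 0.2054/(4π·0.0698) = 0.2342 K/W
ΣR = 3.172×10^-5 + 8.675×10^-6 + 0.1158 + 0.2342 = 0.3500 K/W
Q = ΔT/ΣR = (266 °C − 37 °C)/0.3500 = 654.3 W
From the inner boundary to the vermiculite board/ceramic fibre blanket interface, ΣR_partial = 0.1158 K/W.
T_interface = T_in − Q·ΣR_partial = 266 °C − (654.3)(0.1158) = 190 °C

T = 190 °C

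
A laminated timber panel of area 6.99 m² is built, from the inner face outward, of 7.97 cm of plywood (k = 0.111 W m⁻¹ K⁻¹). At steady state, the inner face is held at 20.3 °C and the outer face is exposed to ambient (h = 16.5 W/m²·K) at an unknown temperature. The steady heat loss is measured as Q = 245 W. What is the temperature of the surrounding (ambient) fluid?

T_out = -6.99 °C

Series resistances:
  R_plywood = L/(kA) = 0.0797/(0.111·6.99) = 0.1027 K/W
  R_conv,out = 1/(hA) = 1/(16.5·6.99) = 0.008670 K/W
ΣR = 0.1114 K/W
ΔT = Q·ΣR = 245 × 0.1114 = 27.29 K
Heat flows outward, so T_out = T_in − ΔT = 20.3 − 27.29 = -6.99 °C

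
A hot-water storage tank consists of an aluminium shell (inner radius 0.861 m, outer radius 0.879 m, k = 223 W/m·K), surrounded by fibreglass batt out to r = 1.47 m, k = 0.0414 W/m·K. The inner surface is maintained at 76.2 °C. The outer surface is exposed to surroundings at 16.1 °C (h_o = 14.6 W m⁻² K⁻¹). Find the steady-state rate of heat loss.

Q = 68.2 W

Series thermal resistances, inner to outer:
  R_aluminium = (1/0.861 − 1/0.879)/(4πk) = 0.02378/(4π·223) = 8.487×10^-6 K/W
  R_fibreglass batt = (1/0.879 − 1/1.47)/(4πk) = 0.4574/(4π·0.0414) = 0.8792 K/W
  R_conv,out = 1/(4πr²h) = 1/(4π·1.47²·14.6) = 0.002522 K/W
ΣR = 8.487×10^-6 + 0.8792 + 0.002522 = 0.8817 K/W
Q = ΔT/ΣR = (76.2 °C − 16.1 °C)/0.8817 = 68.2 W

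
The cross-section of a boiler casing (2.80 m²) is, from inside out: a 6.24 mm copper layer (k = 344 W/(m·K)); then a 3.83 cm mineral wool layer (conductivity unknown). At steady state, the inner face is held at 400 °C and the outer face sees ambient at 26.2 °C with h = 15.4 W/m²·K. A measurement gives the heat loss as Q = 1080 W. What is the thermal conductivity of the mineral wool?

ΣR = ΔT/Q = |400 − 26.2|/1080 = 0.3461 K/W
Known resistances:
  R_copper = L/(kA) = 0.00624/(344·2.80) = 6.478×10^-6 K/W
  R_conv,out = 1/(hA) = 1/(15.4·2.80) = 0.02319 K/W
R_mineral wool = ΣR − ΣR_known = 0.3461 − 0.02320 = 0.3229 K/W
L/(kA) = 0.3229 ⇒ k = 0.0383/(0.3229·2.80) = 0.0424 W/m·K

k = 0.0424 W/m·K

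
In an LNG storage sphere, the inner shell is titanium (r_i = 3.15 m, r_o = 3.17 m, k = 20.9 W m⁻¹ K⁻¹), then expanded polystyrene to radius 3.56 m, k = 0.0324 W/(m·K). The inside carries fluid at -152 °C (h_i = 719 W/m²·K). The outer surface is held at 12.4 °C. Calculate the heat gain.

Q = 1940 W

Treat each layer as a resistance in series:
  R_conv,in = 1/(4πr²h) = 1/(4π·3.15²·719) = 1.115×10^-5 K/W
  R_titanium = (1/3.15 − 1/3.17)/(4πk) = 0.002003/(4π·20.9) = 7.626×10^-6 K/W
  R_expanded polystyrene = (1/3.17 − 1/3.56)/(4πk) = 0.03456/(4π·0.0324) = 0.08488 K/W
ΣR = 1.115×10^-5 + 7.626×10^-6 + 0.08488 = 0.08490 K/W
Q = ΔT/ΣR = (-152 °C − 12.4 °C)/0.08490 = -1940 W
(Negative Q ⇒ heat flows inward; heat gain = 1940 W.)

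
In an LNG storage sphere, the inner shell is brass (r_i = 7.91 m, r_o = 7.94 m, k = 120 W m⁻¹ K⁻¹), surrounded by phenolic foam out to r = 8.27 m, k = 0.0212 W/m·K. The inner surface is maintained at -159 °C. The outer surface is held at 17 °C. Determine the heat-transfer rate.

Resistance network (inner→outer):
  R_brass = (1/7.91 − 1/7.94)/(4πk) = 4.777×10^-4/(4π·120) = 3.168×10^-7 K/W
  R_phenolic foam = (1/7.94 − 1/8.27)/(4πk) = 0.005026/(4π·0.0212) = 0.01886 K/W
ΣR = 3.168×10^-7 + 0.01886 = 0.01886 K/W
Q = ΔT/ΣR = (-159 °C − 17 °C)/0.01886 = -9330 W
(Negative Q ⇒ heat flows inward; heat gain = 9330 W.)

Q = 9.33 kW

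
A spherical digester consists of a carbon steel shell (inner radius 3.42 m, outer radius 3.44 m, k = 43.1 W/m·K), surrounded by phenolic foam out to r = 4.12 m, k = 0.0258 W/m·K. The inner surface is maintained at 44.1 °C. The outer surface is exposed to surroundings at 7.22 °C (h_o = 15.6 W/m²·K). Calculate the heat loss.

Resistance network (inner→outer):
  R_carbon steel = (1/3.42 − 1/3.44)/(4πk) = 0.001700/(4π·43.1) = 3.139×10^-6 K/W
  R_phenolic foam = (1/3.44 − 1/4.12)/(4πk) = 0.04798/(4π·0.0258) = 0.1480 K/W
  R_conv,out = 1/(4πr²h) = 1/(4π·4.12²·15.6) = 3.005×10^-4 K/W
ΣR = 3.139×10^-6 + 0.1480 + 3.005×10^-4 = 0.1483 K/W
Q = ΔT/ΣR = (44.1 °C − 7.22 °C)/0.1483 = 249 W

Q = 249 W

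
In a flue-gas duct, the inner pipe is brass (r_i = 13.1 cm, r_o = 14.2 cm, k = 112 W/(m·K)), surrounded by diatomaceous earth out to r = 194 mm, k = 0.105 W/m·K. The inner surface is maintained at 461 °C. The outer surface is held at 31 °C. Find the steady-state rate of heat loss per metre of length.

Series thermal resistances, inner to outer:
  R'_brass = ln(0.142/0.131)/(2πk) = 0.08063/(2π·112) = 1.146×10^-4 m·K/W
  R'_diatomaceous earth = ln(0.194/0.142)/(2πk) = 0.3120/(2π·0.105) = 0.4730 m·K/W
ΣR = 1.146×10^-4 + 0.4730 = 0.4731 m·K/W
Q' = ΔT/ΣR = (461 °C − 31 °C)/0.4731 = 909 W/m

Q' = 909 W/m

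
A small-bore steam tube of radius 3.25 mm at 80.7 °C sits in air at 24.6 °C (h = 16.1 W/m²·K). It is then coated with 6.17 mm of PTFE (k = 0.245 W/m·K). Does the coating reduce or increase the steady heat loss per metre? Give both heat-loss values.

increases: 18.4 → 32.2 W/m

Critical radius for a cylinder: r_cr = k/h = 0.0152 m = 1.52 cm.
Outer radius after coating: r₂ = 0.00325 + 0.00617 = 0.00942 m.
Since r₁ < r_cr and r₂ ≤ r_cr, the coating moves toward the maximum at r_cr — heat loss rises.
Bare: R = 1/(2πr₁h) = 3.042 m·K/W; Q = 56.1/3.042 = 18.4 W/m.
Coated: R = R_cond + R_conv = 1.741 m·K/W; Q = 56.1/1.741 = 32.2 W/m.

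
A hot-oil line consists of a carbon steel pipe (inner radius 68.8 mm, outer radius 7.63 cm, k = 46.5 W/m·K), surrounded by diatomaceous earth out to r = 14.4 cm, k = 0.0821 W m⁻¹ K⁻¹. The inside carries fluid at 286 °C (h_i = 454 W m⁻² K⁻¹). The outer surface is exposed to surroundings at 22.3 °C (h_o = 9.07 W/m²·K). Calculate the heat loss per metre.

Series thermal resistances, inner to outer:
  R'_conv,in = 1/(2πr h) = 1/(2π·0.0688·454) = 0.005095 m·K/W
  R'_carbon steel = ln(0.0763/0.0688)/(2πk) = 0.1035/(2π·46.5) = 3.541×10^-4 m·K/W
  R'_diatomaceous earth = ln(0.144/0.0763)/(2πk) = 0.6351/(2π·0.0821) = 1.231 m·K/W
  R'_conv,out = 1/(2πr h) = 1/(2π·0.144·9.07) = 0.1219 m·K/W
ΣR = 0.005095 + 3.541×10^-4 + 1.231 + 0.1219 = 1.358 m·K/W
Q' = ΔT/ΣR = (286 °C − 22.3 °C)/1.358 = 194 W/m

Q' = 194 W/m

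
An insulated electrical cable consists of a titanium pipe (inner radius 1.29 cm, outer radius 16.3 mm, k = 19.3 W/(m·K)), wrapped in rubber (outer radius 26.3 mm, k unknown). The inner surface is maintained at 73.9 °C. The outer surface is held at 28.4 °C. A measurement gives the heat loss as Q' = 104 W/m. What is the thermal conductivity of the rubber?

k = 0.175 W/m·K

ΣR = ΔT/Q' = |73.9 − 28.4|/104 = 0.4375 m·K/W
Known resistances:
  R'_titanium = ln(0.0163/0.0129)/(2πk) = 0.2339/(2π·19.3) = 0.001929 m·K/W
R_rubber = ΣR − ΣR_known = 0.4375 − 0.001929 = 0.4356 m·K/W
ln(r₂/r₁)/(2πk) = 0.4356 ⇒ k = 0.4784/(2π·0.4356) = 0.175 W/m·K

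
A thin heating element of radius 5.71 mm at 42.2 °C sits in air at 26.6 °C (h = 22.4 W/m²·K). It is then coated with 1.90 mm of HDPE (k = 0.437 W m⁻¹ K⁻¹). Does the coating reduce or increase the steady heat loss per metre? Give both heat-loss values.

Critical radius for a cylinder: r_cr = k/h = 0.0195 m = 1.95 cm.
Outer radius after coating: r₂ = 0.00571 + 0.00190 = 0.00761 m.
Since r₁ < r_cr and r₂ ≤ r_cr, the coating moves toward the maximum at r_cr — heat loss rises.
Bare: R = 1/(2πr₁h) = 1.244 m·K/W; Q = 15.6/1.244 = 12.5 W/m.
Coated: R = R_cond + R_conv = 1.038 m·K/W; Q = 15.6/1.038 = 15.0 W/m.

increases: 12.5 → 15.0 W/m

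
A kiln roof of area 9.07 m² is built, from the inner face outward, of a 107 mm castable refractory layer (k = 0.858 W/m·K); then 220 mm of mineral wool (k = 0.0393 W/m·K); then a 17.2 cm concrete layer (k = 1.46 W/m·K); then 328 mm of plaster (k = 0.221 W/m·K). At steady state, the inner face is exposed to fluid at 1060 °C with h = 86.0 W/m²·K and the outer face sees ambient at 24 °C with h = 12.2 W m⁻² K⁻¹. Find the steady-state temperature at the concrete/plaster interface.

Treat each layer as a resistance in series:
  R_conv,in = 1/(hA) = 1/(86.0·9.07) = 0.001282 K/W
  R_castable refractory = L/(kA) = 0.107/(0.858·9.07) = 0.01375 K/W
  R_mineral wool = L/(kA) = 0.220/(0.0393·9.07) = 0.6172 K/W
  R_concrete = L/(kA) = 0.172/(1.46·9.07) = 0.01299 K/W
  R_plaster = L/(kA) = 0.328/(0.221·9.07) = 0.1636 K/W
  R_conv,out = 1/(hA) = 1/(12.2·9.07) = 0.009037 K/W
ΣR = 0.001282 + 0.01375 + 0.6172 + 0.01299 + 0.1636 + 0.009037 = 0.8179 K/W
Q = ΔT/ΣR = (1060 °C − 24 °C)/0.8179 = 1267 W
From the inner boundary to the concrete/plaster interface, ΣR_partial = 0.6452 K/W.
T_interface = T_in − Q·ΣR_partial = 1060 °C − (1267)(0.6452) = 243 °C

T = 243 °C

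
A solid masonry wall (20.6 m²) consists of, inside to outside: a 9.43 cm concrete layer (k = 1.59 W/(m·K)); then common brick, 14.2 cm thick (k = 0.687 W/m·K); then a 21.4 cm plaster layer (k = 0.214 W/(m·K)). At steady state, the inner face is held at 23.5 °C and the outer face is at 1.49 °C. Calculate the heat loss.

Q = 358 W

Series thermal resistances, inner to outer:
  R_concrete = L/(kA) = 0.0943/(1.59·20.6) = 0.002879 K/W
  R_common brick = L/(kA) = 0.142/(0.687·20.6) = 0.01003 K/W
  R_plaster = L/(kA) = 0.214/(0.214·20.6) = 0.04854 K/W
ΣR = 0.002879 + 0.01003 + 0.04854 = 0.06145 K/W
Q = ΔT/ΣR = (23.5 °C − 1.49 °C)/0.06145 = 358 W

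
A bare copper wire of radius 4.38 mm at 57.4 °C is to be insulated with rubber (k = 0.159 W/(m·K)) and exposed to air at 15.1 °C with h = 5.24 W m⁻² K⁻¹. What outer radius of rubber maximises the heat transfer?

r_cr = 3.03 cm

For a cylinder, r_cr = k_ins/h = 0.159/5.24 = 0.0303 m = 3.03 cm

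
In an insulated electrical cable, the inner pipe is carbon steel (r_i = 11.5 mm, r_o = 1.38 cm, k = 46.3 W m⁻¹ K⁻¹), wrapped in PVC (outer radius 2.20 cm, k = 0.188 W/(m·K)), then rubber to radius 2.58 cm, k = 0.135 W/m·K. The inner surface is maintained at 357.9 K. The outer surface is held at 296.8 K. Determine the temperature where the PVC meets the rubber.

T = 316.5 K

Series thermal resistances, inner to outer:
  R'_carbon steel = ln(0.0138/0.0115)/(2πk) = 0.1823/(2π·46.3) = 6.267×10^-4 m·K/W
  R'_PVC = ln(0.0220/0.0138)/(2πk) = 0.4664/(2π·0.188) = 0.3948 m·K/W
  R'_rubber = ln(0.0258/0.0220)/(2πk) = 0.1593/(2π·0.135) = 0.1878 m·K/W
ΣR = 6.267×10^-4 + 0.3948 + 0.1878 = 0.5832 m·K/W
Q' = ΔT/ΣR = (357.9 K − 296.8 K)/0.5832 = 104.8 W/m
From the inner boundary to the PVC/rubber interface, ΣR_partial = 0.3954 m·K/W.
T_interface = T_in − Q'·ΣR_partial = 357.9 K − (104.8)(0.3954) = 316.5 K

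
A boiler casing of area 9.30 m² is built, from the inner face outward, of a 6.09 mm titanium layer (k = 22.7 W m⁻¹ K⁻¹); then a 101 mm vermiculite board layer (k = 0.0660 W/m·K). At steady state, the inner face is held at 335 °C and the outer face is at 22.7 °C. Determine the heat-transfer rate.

Q = 1900 W

Resistance network (inner→outer):
  R_titanium = L/(kA) = 0.00609/(22.7·9.30) = 2.885×10^-5 K/W
  R_vermiculite board = L/(kA) = 0.101/(0.0660·9.30) = 0.1645 K/W
ΣR = 2.885×10^-5 + 0.1645 = 0.1645 K/W
Q = ΔT/ΣR = (335 °C − 22.7 °C)/0.1645 = 1900 W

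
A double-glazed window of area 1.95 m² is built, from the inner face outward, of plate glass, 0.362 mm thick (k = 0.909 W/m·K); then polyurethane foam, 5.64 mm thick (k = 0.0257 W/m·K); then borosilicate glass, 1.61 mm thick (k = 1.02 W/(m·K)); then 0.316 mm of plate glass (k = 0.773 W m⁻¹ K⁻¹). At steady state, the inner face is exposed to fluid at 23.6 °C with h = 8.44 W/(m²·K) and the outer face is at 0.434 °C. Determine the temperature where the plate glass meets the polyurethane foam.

Treat each layer as a resistance in series:
  R_conv,in = 1/(hA) = 1/(8.44·1.95) = 0.06076 K/W
  R_plate glass = L/(kA) = 3.62×10^-4/(0.909·1.95) = 2.042×10^-4 K/W
  R_polyurethane foam = L/(kA) = 0.00564/(0.0257·1.95) = 0.1125 K/W
  R_borosilicate glass = L/(kA) = 0.00161/(1.02·1.95) = 8.095×10^-4 K/W
  R_plate glass = L/(kA) = 3.16×10^-4/(0.773·1.95) = 2.096×10^-4 K/W
ΣR = 0.06076 + 2.042×10^-4 + 0.1125 + 8.095×10^-4 + 2.096×10^-4 = 0.1745 K/W
Q = ΔT/ΣR = (23.6 °C − 0.434 °C)/0.1745 = 132.8 W
From the inner boundary to the plate glass/polyurethane foam interface, ΣR_partial = 0.06096 K/W.
T_interface = T_in − Q·ΣR_partial = 23.6 °C − (132.8)(0.06096) = 15.5 °C

T = 15.5 °C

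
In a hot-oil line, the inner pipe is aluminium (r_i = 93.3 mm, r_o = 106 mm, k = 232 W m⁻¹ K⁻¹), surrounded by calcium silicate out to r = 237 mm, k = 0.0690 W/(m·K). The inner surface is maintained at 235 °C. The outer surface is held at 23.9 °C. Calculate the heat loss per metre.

Q' = 114 W/m

Series thermal resistances, inner to outer:
  R'_aluminium = ln(0.106/0.0933)/(2πk) = 0.1276/(2π·232) = 8.755×10^-5 m·K/W
  R'_calcium silicate = ln(0.237/0.106)/(2πk) = 0.8046/(2π·0.0690) = 1.856 m·K/W
ΣR = 8.755×10^-5 + 1.856 = 1.856 m·K/W
Q' = ΔT/ΣR = (235 °C − 23.9 °C)/1.856 = 114 W/m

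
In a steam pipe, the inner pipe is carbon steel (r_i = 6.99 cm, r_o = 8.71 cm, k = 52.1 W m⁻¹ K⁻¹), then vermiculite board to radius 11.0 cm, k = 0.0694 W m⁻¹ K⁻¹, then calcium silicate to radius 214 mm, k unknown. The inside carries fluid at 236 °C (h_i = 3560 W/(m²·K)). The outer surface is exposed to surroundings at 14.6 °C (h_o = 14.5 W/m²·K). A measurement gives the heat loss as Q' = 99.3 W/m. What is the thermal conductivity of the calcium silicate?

k = 0.0645 W/m·K

ΣR = ΔT/Q' = |236 − 14.6|/99.3 = 2.230 m·K/W
Known resistances:
  R'_conv,in = 1/(2πr h) = 1/(2π·0.0699·3560) = 6.396×10^-4 m·K/W
  R'_carbon steel = ln(0.0871/0.0699)/(2πk) = 0.2200/(2π·52.1) = 6.720×10^-4 m·K/W
  R'_vermiculite board = ln(0.110/0.0871)/(2πk) = 0.2334/(2π·0.0694) = 0.5353 m·K/W
  R'_conv,out = 1/(2πr h) = 1/(2π·0.214·14.5) = 0.05129 m·K/W
R_calcium silicate = ΣR − ΣR_known = 2.230 − 0.5879 = 1.642 m·K/W
ln(r₂/r₁)/(2πk) = 1.642 ⇒ k = 0.6655/(2π·1.642) = 0.0645 W/m·K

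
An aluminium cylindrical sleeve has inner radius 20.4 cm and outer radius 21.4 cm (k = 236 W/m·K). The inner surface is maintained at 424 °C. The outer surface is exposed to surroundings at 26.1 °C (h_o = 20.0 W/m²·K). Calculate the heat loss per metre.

Q' = 10.7 kW/m

Treat each layer as a resistance in series:
  R'_aluminium = ln(0.214/0.204)/(2πk) = 0.04786/(2π·236) = 3.227×10^-5 m·K/W
  R'_conv,out = 1/(2πr h) = 1/(2π·0.214·20.0) = 0.03719 m·K/W
ΣR = 3.227×10^-5 + 0.03719 = 0.03722 m·K/W
Q' = ΔT/ΣR = (424 °C − 26.1 °C)/0.03722 = 10700 W/m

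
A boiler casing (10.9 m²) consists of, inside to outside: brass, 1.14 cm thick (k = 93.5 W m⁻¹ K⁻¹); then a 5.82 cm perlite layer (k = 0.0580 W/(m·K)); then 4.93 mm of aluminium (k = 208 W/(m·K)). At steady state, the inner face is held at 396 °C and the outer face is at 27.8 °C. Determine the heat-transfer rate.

Treat each layer as a resistance in series:
  R_brass = L/(kA) = 0.0114/(93.5·10.9) = 1.119×10^-5 K/W
  R_perlite = L/(kA) = 0.0582/(0.0580·10.9) = 0.09206 K/W
  R_aluminium = L/(kA) = 0.00493/(208·10.9) = 2.174×10^-6 K/W
ΣR = 1.119×10^-5 + 0.09206 + 2.174×10^-6 = 0.09207 K/W
Q = ΔT/ΣR = (396 °C − 27.8 °C)/0.09207 = 4000 W

Q = 4.00 kW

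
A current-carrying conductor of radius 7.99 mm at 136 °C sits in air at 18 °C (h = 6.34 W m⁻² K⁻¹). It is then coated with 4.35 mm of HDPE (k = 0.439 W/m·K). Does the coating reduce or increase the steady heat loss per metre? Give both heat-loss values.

Critical radius for a cylinder: r_cr = k/h = 0.0692 m = 6.92 cm.
Outer radius after coating: r₂ = 0.00799 + 0.00435 = 0.01234 m.
Since r₁ < r_cr and r₂ ≤ r_cr, the coating moves toward the maximum at r_cr — heat loss rises.
Bare: R = 1/(2πr₁h) = 3.142 m·K/W; Q = 118/3.142 = 37.6 W/m.
Coated: R = R_cond + R_conv = 2.192 m·K/W; Q = 118/2.192 = 53.8 W/m.

increases: 37.6 → 53.8 W/m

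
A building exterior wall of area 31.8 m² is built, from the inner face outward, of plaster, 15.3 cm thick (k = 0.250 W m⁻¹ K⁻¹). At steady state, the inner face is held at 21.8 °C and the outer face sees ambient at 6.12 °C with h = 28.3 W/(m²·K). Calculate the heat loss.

Q = 770 W

Resistance network (inner→outer):
  R_plaster = L/(kA) = 0.153/(0.250·31.8) = 0.01925 K/W
  R_conv,out = 1/(hA) = 1/(28.3·31.8) = 0.001111 K/W
ΣR = 0.01925 + 0.001111 = 0.02036 K/W
Q = ΔT/ΣR = (21.8 °C − 6.12 °C)/0.02036 = 770 W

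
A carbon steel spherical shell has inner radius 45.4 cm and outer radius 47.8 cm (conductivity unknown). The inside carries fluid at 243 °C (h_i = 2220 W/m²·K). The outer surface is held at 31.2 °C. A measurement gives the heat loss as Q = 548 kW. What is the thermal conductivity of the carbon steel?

k = 41.4 W/m·K

ΣR = ΔT/Q = |243 − 31.2|/5.48×10^5 = 3.865×10^-4 K/W
Known resistances:
  R_conv,in = 1/(4πr²h) = 1/(4π·0.454²·2220) = 1.739×10^-4 K/W
R_carbon steel = ΣR − ΣR_known = 3.865×10^-4 − 1.739×10^-4 = 2.126×10^-4 K/W
(1/r₁−1/r₂)/(4πk) = 2.126×10^-4 ⇒ k = 0.1106/(4π·2.126×10^-4) = 41.4 W/m·K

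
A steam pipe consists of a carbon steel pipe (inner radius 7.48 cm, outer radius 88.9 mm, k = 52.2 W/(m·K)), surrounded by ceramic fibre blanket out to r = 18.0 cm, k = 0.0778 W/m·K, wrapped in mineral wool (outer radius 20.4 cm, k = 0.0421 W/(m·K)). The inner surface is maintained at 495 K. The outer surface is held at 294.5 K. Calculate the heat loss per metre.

Series thermal resistances, inner to outer:
  R'_carbon steel = ln(0.0889/0.0748)/(2πk) = 0.1727/(2π·52.2) = 5.265×10^-4 m·K/W
  R'_ceramic fibre blanket = ln(0.180/0.0889)/(2πk) = 0.7054/(2π·0.0778) = 1.443 m·K/W
  R'_mineral wool = ln(0.204/0.180)/(2πk) = 0.1252/(2π·0.0421) = 0.4732 m·K/W
ΣR = 5.265×10^-4 + 1.443 + 0.4732 = 1.917 m·K/W
Q' = ΔT/ΣR = (495 K − 294.5 K)/1.917 = 105 W/m

Q' = 105 W/m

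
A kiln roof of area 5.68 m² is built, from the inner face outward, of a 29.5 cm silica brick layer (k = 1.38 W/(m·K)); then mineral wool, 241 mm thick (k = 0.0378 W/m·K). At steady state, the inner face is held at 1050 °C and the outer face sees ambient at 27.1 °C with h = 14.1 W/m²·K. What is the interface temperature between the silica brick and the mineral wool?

Resistance network (inner→outer):
  R_silica brick = L/(kA) = 0.295/(1.38·5.68) = 0.03764 K/W
  R_mineral wool = L/(kA) = 0.241/(0.0378·5.68) = 1.122 K/W
  R_conv,out = 1/(hA) = 1/(14.1·5.68) = 0.01249 K/W
ΣR = 0.03764 + 1.122 + 0.01249 = 1.172 K/W
Q = ΔT/ΣR = (1050 °C − 27.1 °C)/1.172 = 872.8 W
From the inner boundary to the silica brick/mineral wool interface, ΣR_partial = 0.03764 K/W.
T_interface = T_in − Q·ΣR_partial = 1050 °C − (872.8)(0.03764) = 1017 °C

T = 1017 °C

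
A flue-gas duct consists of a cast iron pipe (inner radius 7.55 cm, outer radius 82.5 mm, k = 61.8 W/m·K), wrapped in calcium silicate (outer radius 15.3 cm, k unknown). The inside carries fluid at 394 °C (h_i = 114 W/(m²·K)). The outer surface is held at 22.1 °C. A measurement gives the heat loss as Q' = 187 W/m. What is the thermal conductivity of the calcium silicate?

ΣR = ΔT/Q' = |394 − 22.1|/187 = 1.989 m·K/W
Known resistances:
  R'_conv,in = 1/(2πr h) = 1/(2π·0.0755·114) = 0.01849 m·K/W
  R'_cast iron = ln(0.0825/0.0755)/(2πk) = 0.08867/(2π·61.8) = 2.283×10^-4 m·K/W
R_calcium silicate = ΣR − ΣR_known = 1.989 − 0.01872 = 1.970 m·K/W
ln(r₂/r₁)/(2πk) = 1.970 ⇒ k = 0.6176/(2π·1.970) = 0.0499 W/m·K

k = 0.0499 W/m·K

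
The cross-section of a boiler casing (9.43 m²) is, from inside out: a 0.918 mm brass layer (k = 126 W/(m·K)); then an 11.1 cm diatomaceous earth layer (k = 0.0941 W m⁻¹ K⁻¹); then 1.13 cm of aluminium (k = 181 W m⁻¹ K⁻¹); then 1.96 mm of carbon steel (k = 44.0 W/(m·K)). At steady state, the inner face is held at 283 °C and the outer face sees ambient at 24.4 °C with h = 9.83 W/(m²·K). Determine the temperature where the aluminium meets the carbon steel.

T = 44.9 °C

Series thermal resistances, inner to outer:
  R_brass = L/(kA) = 9.18×10^-4/(126·9.43) = 7.726×10^-7 K/W
  R_diatomaceous earth = L/(kA) = 0.111/(0.0941·9.43) = 0.1251 K/W
  R_aluminium = L/(kA) = 0.0113/(181·9.43) = 6.620×10^-6 K/W
  R_carbon steel = L/(kA) = 0.00196/(44.0·9.43) = 4.724×10^-6 K/W
  R_conv,out = 1/(hA) = 1/(9.83·9.43) = 0.01079 K/W
ΣR = 7.726×10^-7 + 0.1251 + 6.620×10^-6 + 4.724×10^-6 + 0.01079 = 0.1359 K/W
Q = ΔT/ΣR = (283 °C − 24.4 °C)/0.1359 = 1903 W
From the inner boundary to the aluminium/carbon steel interface, ΣR_partial = 0.1251 K/W.
T_interface = T_in − Q·ΣR_partial = 283 °C − (1903)(0.1251) = 44.9 °C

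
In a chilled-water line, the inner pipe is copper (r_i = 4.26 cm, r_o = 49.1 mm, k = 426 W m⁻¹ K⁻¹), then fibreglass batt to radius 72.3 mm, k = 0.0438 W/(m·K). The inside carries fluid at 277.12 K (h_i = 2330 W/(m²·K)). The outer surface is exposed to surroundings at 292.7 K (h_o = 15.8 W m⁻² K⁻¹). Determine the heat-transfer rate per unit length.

Series thermal resistances, inner to outer:
  R'_conv,in = 1/(2πr h) = 1/(2π·0.0426·2330) = 0.001603 m·K/W
  R'_copper = ln(0.0491/0.0426)/(2πk) = 0.1420/(2π·426) = 5.305×10^-5 m·K/W
  R'_fibreglass batt = ln(0.0723/0.0491)/(2πk) = 0.3870/(2π·0.0438) = 1.406 m·K/W
  R'_conv,out = 1/(2πr h) = 1/(2π·0.0723·15.8) = 0.1393 m·K/W
ΣR = 0.001603 + 5.305×10^-5 + 1.406 + 0.1393 = 1.547 m·K/W
Q' = ΔT/ΣR = (277.12 K − 292.7 K)/1.547 = -10.1 W/m
(Negative Q' ⇒ heat flows inward; heat gain = 10.1 W/m.)

Q' = 10.1 W/m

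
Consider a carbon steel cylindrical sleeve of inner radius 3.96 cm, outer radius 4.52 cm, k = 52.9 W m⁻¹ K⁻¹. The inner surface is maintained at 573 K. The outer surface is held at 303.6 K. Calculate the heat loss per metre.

Q' = 2πk·ΔT/ln(r₂/r₁) = 2π × 52.9 × 269.4 / ln(0.0452/0.0396) = 6.77×10^5 W/m

Q' = 677 kW/m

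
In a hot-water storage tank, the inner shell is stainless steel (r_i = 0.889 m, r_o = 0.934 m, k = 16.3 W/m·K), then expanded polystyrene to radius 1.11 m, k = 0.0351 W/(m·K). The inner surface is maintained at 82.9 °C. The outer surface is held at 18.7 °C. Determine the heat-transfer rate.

Q = 167 W

Treat each layer as a resistance in series:
  R_stainless steel = (1/0.889 − 1/0.934)/(4πk) = 0.05420/(4π·16.3) = 2.646×10^-4 K/W
  R_expanded polystyrene = (1/0.934 − 1/1.11)/(4πk) = 0.1698/(4π·0.0351) = 0.3849 K/W
ΣR = 2.646×10^-4 + 0.3849 = 0.3852 K/W
Q = ΔT/ΣR = (82.9 °C − 18.7 °C)/0.3852 = 167 W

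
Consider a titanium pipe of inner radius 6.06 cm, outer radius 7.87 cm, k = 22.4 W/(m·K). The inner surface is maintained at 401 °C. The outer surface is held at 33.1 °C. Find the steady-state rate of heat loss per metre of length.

Q' = 1.98×10^5 W/m

Q' = 2πk·ΔT/ln(r₂/r₁) = 2π × 22.4 × 367.9 / ln(0.0787/0.0606) = 1.98×10^5 W/m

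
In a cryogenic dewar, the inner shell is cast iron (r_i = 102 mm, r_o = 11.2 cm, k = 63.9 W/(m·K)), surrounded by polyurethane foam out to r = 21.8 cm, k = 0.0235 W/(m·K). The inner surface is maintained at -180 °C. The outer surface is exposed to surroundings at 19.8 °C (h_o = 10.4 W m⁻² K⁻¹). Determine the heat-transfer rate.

Resistance network (inner→outer):
  R_cast iron = (1/0.102 − 1/0.112)/(4πk) = 0.8754/(4π·63.9) = 0.001090 K/W
  R_polyurethane foam = (1/0.112 − 1/0.218)/(4πk) = 4.341/(4π·0.0235) = 14.70 K/W
  R_conv,out = 1/(4πr²h) = 1/(4π·0.218²·10.4) = 0.1610 K/W
ΣR = 0.001090 + 14.70 + 0.1610 = 14.86 K/W
Q = ΔT/ΣR = (-180 °C − 19.8 °C)/14.86 = -13.4 W
(Negative Q ⇒ heat flows inward; heat gain = 13.4 W.)

Q = 13.4 W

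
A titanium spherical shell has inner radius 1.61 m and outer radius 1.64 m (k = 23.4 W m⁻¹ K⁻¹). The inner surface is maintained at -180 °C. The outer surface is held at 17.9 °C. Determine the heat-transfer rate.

Q = 5.12×10^6 W

Q = 4πk·ΔT/(1/r₁ − 1/r₂) = 4π × 23.4 × 197.9 / (1/1.61 − 1/1.64) = 5.12×10^6 W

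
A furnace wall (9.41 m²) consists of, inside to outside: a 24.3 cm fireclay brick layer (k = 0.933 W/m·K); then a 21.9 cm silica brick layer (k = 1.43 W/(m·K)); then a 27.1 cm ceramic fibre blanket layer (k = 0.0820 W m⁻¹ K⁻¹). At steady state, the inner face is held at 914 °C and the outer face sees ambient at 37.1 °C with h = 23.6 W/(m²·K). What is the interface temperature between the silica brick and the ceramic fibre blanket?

T = 818 °C

Resistance network (inner→outer):
  R_fireclay brick = L/(kA) = 0.243/(0.933·9.41) = 0.02768 K/W
  R_silica brick = L/(kA) = 0.219/(1.43·9.41) = 0.01627 K/W
  R_ceramic fibre blanket = L/(kA) = 0.271/(0.0820·9.41) = 0.3512 K/W
  R_conv,out = 1/(hA) = 1/(23.6·9.41) = 0.004503 K/W
ΣR = 0.02768 + 0.01627 + 0.3512 + 0.004503 = 0.3997 K/W
Q = ΔT/ΣR = (914 °C − 37.1 °C)/0.3997 = 2194 W
From the inner boundary to the silica brick/ceramic fibre blanket interface, ΣR_partial = 0.04395 K/W.
T_interface = T_in − Q·ΣR_partial = 914 °C − (2194)(0.04395) = 818 °C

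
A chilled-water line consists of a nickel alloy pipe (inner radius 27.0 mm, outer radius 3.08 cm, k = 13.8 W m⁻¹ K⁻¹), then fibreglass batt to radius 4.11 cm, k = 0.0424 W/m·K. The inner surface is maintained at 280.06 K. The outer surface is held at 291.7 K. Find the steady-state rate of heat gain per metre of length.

Series thermal resistances, inner to outer:
  R'_nickel alloy = ln(0.0308/0.0270)/(2πk) = 0.1317/(2π·13.8) = 0.001519 m·K/W
  R'_fibreglass batt = ln(0.0411/0.0308)/(2πk) = 0.2885/(2π·0.0424) = 1.083 m·K/W
ΣR = 0.001519 + 1.083 = 1.085 m·K/W
Q' = ΔT/ΣR = (280.06 K − 291.7 K)/1.085 = -10.7 W/m
(Negative Q' ⇒ heat flows inward; heat gain = 10.7 W/m.)

Q' = 10.7 W/m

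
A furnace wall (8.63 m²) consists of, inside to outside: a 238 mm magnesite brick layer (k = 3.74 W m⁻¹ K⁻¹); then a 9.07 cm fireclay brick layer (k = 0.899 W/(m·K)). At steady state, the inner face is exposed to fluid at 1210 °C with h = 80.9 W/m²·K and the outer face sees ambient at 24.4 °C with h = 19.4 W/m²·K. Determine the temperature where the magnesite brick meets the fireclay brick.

T = 816 °C

Treat each layer as a resistance in series:
  R_conv,in = 1/(hA) = 1/(80.9·8.63) = 0.001432 K/W
  R_magnesite brick = L/(kA) = 0.238/(3.74·8.63) = 0.007374 K/W
  R_fireclay brick = L/(kA) = 0.0907/(0.899·8.63) = 0.01169 K/W
  R_conv,out = 1/(hA) = 1/(19.4·8.63) = 0.005973 K/W
ΣR = 0.001432 + 0.007374 + 0.01169 + 0.005973 = 0.02647 K/W
Q = ΔT/ΣR = (1210 °C − 24.4 °C)/0.02647 = 44790 W
From the inner boundary to the magnesite brick/fireclay brick interface, ΣR_partial = 0.008806 K/W.
T_interface = T_in − Q·ΣR_partial = 1210 °C − (44790)(0.008806) = 816 °C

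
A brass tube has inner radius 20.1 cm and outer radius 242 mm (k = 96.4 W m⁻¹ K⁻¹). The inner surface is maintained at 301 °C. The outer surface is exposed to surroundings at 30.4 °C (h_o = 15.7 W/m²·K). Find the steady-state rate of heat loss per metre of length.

Q' = 6410 W/m

Treat each layer as a resistance in series:
  R'_brass = ln(0.242/0.201)/(2πk) = 0.1856/(2π·96.4) = 3.065×10^-4 m·K/W
  R'_conv,out = 1/(2πr h) = 1/(2π·0.242·15.7) = 0.04189 m·K/W
ΣR = 3.065×10^-4 + 0.04189 = 0.04220 m·K/W
Q' = ΔT/ΣR = (301 °C − 30.4 °C)/0.04220 = 6410 W/m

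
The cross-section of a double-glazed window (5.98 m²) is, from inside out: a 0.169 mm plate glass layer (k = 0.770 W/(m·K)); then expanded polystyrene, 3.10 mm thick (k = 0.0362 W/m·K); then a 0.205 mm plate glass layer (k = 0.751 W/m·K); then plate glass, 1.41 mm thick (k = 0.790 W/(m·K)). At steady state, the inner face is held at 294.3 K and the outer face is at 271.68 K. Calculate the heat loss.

Resistance network (inner→outer):
  R_plate glass = L/(kA) = 1.69×10^-4/(0.770·5.98) = 3.670×10^-5 K/W
  R_expanded polystyrene = L/(kA) = 0.00310/(0.0362·5.98) = 0.01432 K/W
  R_plate glass = L/(kA) = 2.05×10^-4/(0.751·5.98) = 4.565×10^-5 K/W
  R_plate glass = L/(kA) = 0.00141/(0.790·5.98) = 2.985×10^-4 K/W
ΣR = 3.670×10^-5 + 0.01432 + 4.565×10^-5 + 2.985×10^-4 = 0.01470 K/W
Q = ΔT/ΣR = (294.3 K − 271.68 K)/0.01470 = 1540 W

Q = 1540 W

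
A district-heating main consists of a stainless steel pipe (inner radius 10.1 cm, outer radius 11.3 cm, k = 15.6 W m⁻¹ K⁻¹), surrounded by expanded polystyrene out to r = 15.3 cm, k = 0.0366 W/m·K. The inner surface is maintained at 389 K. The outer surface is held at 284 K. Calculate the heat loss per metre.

Resistance network (inner→outer):
  R'_stainless steel = ln(0.113/0.101)/(2πk) = 0.1123/(2π·15.6) = 0.001145 m·K/W
  R'_expanded polystyrene = ln(0.153/0.113)/(2πk) = 0.3031/(2π·0.0366) = 1.318 m·K/W
ΣR = 0.001145 + 1.318 = 1.319 m·K/W
Q' = ΔT/ΣR = (389 K − 284 K)/1.319 = 79.6 W/m

Q' = 79.6 W/m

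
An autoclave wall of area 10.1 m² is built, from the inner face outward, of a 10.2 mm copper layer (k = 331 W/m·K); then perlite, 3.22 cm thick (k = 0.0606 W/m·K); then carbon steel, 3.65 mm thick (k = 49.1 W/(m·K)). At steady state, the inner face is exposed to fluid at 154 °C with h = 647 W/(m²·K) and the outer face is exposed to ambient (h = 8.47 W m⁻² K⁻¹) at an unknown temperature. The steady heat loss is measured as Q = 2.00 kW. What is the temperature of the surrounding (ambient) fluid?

Series resistances:
  R_conv,in = 1/(hA) = 1/(647·10.1) = 1.530×10^-4 K/W
  R_copper = L/(kA) = 0.0102/(331·10.1) = 3.051×10^-6 K/W
  R_perlite = L/(kA) = 0.0322/(0.0606·10.1) = 0.05261 K/W
  R_carbon steel = L/(kA) = 0.00365/(49.1·10.1) = 7.360×10^-6 K/W
  R_conv,out = 1/(hA) = 1/(8.47·10.1) = 0.01169 K/W
ΣR = 0.06446 K/W
ΔT = Q·ΣR = 2000 × 0.06446 = 128.9 K
Heat flows outward, so T_out = T_in − ΔT = 154 − 128.9 = 25.1 °C

T_out = 25.1 °C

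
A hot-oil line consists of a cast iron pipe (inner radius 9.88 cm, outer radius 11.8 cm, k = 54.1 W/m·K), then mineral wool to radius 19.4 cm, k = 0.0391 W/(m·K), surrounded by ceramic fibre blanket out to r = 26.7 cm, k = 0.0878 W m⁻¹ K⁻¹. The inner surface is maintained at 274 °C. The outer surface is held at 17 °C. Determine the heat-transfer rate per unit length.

Q' = 98.7 W/m

Treat each layer as a resistance in series:
  R'_cast iron = ln(0.118/0.0988)/(2πk) = 0.1776/(2π·54.1) = 5.224×10^-4 m·K/W
  R'_mineral wool = ln(0.194/0.118)/(2πk) = 0.4972/(2π·0.0391) = 2.024 m·K/W
  R'_ceramic fibre blanket = ln(0.267/0.194)/(2πk) = 0.3194/(2π·0.0878) = 0.5790 m·K/W
ΣR = 5.224×10^-4 + 2.024 + 0.5790 = 2.604 m·K/W
Q' = ΔT/ΣR = (274 °C − 17 °C)/2.604 = 98.7 W/m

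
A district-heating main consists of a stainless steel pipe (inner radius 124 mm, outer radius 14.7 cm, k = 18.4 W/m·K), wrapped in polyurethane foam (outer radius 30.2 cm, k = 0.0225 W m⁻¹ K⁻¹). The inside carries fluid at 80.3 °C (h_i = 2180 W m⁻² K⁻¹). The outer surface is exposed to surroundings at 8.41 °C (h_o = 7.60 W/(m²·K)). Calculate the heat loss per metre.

Resistance network (inner→outer):
  R'_conv,in = 1/(2πr h) = 1/(2π·0.124·2180) = 5.888×10^-4 m·K/W
  R'_stainless steel = ln(0.147/0.124)/(2πk) = 0.1702/(2π·18.4) = 0.001472 m·K/W
  R'_polyurethane foam = ln(0.302/0.147)/(2πk) = 0.7200/(2π·0.0225) = 5.093 m·K/W
  R'_conv,out = 1/(2πr h) = 1/(2π·0.302·7.60) = 0.06934 m·K/W
ΣR = 5.888×10^-4 + 0.001472 + 5.093 + 0.06934 = 5.164 m·K/W
Q' = ΔT/ΣR = (80.3 °C − 8.41 °C)/5.164 = 13.9 W/m

Q' = 13.9 W/m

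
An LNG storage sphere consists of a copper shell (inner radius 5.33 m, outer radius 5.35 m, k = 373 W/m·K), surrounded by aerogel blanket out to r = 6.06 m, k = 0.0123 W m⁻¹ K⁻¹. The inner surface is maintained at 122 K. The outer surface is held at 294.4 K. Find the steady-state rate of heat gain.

Q = 1220 W

Treat each layer as a resistance in series:
  R_copper = (1/5.33 − 1/5.35)/(4πk) = 7.014×10^-4/(4π·373) = 1.496×10^-7 K/W
  R_aerogel blanket = (1/5.35 − 1/6.06)/(4πk) = 0.02190/(4π·0.0123) = 0.1417 K/W
ΣR = 1.496×10^-7 + 0.1417 = 0.1417 K/W
Q = ΔT/ΣR = (122 K − 294.4 K)/0.1417 = -1220 W
(Negative Q ⇒ heat flows inward; heat gain = 1220 W.)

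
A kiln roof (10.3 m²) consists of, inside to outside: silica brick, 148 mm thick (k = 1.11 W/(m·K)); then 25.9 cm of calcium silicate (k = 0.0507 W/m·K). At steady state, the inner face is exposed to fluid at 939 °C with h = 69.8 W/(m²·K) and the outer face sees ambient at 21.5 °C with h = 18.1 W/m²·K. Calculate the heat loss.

Q = 1780 W

Resistance network (inner→outer):
  R_conv,in = 1/(hA) = 1/(69.8·10.3) = 0.001391 K/W
  R_silica brick = L/(kA) = 0.148/(1.11·10.3) = 0.01294 K/W
  R_calcium silicate = L/(kA) = 0.259/(0.0507·10.3) = 0.4960 K/W
  R_conv,out = 1/(hA) = 1/(18.1·10.3) = 0.005364 K/W
ΣR = 0.001391 + 0.01294 + 0.4960 + 0.005364 = 0.5157 K/W
Q = ΔT/ΣR = (939 °C − 21.5 °C)/0.5157 = 1780 W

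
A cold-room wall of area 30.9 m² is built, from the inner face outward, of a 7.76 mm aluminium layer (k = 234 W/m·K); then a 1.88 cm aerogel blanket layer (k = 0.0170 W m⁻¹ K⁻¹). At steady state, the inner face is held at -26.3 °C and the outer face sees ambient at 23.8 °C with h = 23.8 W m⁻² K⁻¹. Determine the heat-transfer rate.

Q = 1350 W

Treat each layer as a resistance in series:
  R_aluminium = L/(kA) = 0.00776/(234·30.9) = 1.073×10^-6 K/W
  R_aerogel blanket = L/(kA) = 0.0188/(0.0170·30.9) = 0.03579 K/W
  R_conv,out = 1/(hA) = 1/(23.8·30.9) = 0.001360 K/W
ΣR = 1.073×10^-6 + 0.03579 + 0.001360 = 0.03715 K/W
Q = ΔT/ΣR = (-26.3 °C − 23.8 °C)/0.03715 = -1350 W
(Negative Q ⇒ heat flows inward; heat gain = 1350 W.)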